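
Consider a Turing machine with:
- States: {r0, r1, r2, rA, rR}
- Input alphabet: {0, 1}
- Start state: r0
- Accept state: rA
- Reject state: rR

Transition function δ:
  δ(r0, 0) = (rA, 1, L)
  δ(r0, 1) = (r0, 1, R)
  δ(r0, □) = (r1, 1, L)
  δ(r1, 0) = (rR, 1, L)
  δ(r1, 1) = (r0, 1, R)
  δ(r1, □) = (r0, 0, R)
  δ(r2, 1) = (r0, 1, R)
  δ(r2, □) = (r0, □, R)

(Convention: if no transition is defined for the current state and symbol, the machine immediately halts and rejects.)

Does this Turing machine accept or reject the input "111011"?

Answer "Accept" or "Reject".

Execution trace:
Initial: [r0]111011
Step 1: δ(r0, 1) = (r0, 1, R) → 1[r0]11011
Step 2: δ(r0, 1) = (r0, 1, R) → 11[r0]1011
Step 3: δ(r0, 1) = (r0, 1, R) → 111[r0]011
Step 4: δ(r0, 0) = (rA, 1, L) → 11[rA]1111

The machine reaches the accept state rA and halts.

Answer: Accept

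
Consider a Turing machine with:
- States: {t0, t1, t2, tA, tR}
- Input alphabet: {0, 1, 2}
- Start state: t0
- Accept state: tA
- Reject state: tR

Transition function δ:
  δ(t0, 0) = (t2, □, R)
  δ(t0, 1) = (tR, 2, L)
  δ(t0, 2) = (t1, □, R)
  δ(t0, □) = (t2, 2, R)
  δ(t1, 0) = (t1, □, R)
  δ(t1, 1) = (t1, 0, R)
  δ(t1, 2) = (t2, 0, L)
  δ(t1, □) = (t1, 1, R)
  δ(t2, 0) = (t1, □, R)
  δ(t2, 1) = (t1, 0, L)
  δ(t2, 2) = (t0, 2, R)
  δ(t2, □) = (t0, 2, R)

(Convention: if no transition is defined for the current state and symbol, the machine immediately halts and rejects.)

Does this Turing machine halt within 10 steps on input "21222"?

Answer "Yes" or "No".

Execution trace:
Initial: [t0]21222
Step 1: δ(t0, 2) = (t1, □, R) → □[t1]1222
Step 2: δ(t1, 1) = (t1, 0, R) → □0[t1]222
Step 3: δ(t1, 2) = (t2, 0, L) → □[t2]0022
Step 4: δ(t2, 0) = (t1, □, R) → □□[t1]022
Step 5: δ(t1, 0) = (t1, □, R) → □□□[t1]22
Step 6: δ(t1, 2) = (t2, 0, L) → □□[t2]□02
Step 7: δ(t2, □) = (t0, 2, R) → □□2[t0]02
Step 8: δ(t0, 0) = (t2, □, R) → □□2□[t2]2
Step 9: δ(t2, 2) = (t0, 2, R) → □□2□2[t0]□
Step 10: δ(t0, □) = (t2, 2, R) → □□2□22[t2]□

The machine has not reached a halting state after 10 steps.
The machine did not halt within the 10-step bound.

Answer: No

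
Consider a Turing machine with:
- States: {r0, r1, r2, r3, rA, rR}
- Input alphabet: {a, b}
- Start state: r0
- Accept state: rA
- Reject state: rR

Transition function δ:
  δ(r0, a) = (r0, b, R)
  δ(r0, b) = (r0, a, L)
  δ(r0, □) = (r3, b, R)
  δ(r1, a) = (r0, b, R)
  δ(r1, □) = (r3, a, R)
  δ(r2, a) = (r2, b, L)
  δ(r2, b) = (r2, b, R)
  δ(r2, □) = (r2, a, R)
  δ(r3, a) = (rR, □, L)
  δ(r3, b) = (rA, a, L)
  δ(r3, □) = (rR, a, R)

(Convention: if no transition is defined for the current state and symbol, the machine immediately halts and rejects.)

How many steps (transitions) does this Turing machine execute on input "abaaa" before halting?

Execution trace:
Initial: [r0]abaaa
Step 1: δ(r0, a) = (r0, b, R) → b[r0]baaa
Step 2: δ(r0, b) = (r0, a, L) → [r0]baaaa
Step 3: δ(r0, b) = (r0, a, L) → [r0]□aaaaa
Step 4: δ(r0, □) = (r3, b, R) → b[r3]aaaaa
Step 5: δ(r3, a) = (rR, □, L) → [rR]b□aaaa

The machine reaches the reject state rR and halts.

The machine executed 5 steps before halting.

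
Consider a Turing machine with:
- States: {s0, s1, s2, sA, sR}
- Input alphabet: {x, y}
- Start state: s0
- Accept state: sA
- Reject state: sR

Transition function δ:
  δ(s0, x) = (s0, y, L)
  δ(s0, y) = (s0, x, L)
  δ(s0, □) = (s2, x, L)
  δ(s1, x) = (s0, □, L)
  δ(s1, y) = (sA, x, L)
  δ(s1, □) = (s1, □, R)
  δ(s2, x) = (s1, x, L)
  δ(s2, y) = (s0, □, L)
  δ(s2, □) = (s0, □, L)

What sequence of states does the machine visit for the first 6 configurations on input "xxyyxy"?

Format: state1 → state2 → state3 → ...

Execution trace:
Initial: [s0]xxyyxy
Step 1: δ(s0, x) = (s0, y, L) → [s0]□yxyyxy
Step 2: δ(s0, □) = (s2, x, L) → [s2]□xyxyyxy
Step 3: δ(s2, □) = (s0, □, L) → [s0]□□xyxyyxy
Step 4: δ(s0, □) = (s2, x, L) → [s2]□x□xyxyyxy
Step 5: δ(s2, □) = (s0, □, L) → [s0]□□x□xyxyyxy

State sequence: s0 → s0 → s2 → s0 → s2 → s0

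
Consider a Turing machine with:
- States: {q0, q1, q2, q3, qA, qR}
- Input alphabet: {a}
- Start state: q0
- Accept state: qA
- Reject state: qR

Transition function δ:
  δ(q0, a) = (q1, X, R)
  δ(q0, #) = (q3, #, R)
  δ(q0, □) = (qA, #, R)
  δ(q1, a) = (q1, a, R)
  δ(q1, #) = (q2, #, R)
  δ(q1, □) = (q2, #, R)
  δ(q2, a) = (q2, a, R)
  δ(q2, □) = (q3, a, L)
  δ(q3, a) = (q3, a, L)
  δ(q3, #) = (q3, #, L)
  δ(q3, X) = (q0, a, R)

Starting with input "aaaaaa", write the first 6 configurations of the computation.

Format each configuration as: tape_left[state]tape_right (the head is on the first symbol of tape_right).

Transitions applied:
Step 1: δ(q0, a) = (q1, X, R)
Step 2: δ(q1, a) = (q1, a, R)
Step 3: δ(q1, a) = (q1, a, R)
Step 4: δ(q1, a) = (q1, a, R)
Step 5: δ(q1, a) = (q1, a, R)

The first 6 configurations are:
[q0]aaaaaa ⊢ X[q1]aaaaa ⊢ Xa[q1]aaaa ⊢ Xaa[q1]aaa ⊢ Xaaa[q1]aa ⊢ Xaaaa[q1]a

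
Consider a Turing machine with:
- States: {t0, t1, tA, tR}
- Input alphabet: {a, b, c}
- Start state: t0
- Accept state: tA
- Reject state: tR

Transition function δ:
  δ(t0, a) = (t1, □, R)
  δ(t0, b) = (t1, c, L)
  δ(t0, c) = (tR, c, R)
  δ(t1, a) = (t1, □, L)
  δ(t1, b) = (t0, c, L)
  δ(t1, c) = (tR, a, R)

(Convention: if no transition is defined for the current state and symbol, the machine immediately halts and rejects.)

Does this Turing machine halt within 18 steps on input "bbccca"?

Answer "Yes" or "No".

Execution trace:
Initial: [t0]bbccca
Step 1: δ(t0, b) = (t1, c, L) → [t1]□cbccca

No transition is defined for δ(t1, □). By convention the machine halts and rejects.
The machine halted after 1 step (within the 18-step bound).

Answer: Yes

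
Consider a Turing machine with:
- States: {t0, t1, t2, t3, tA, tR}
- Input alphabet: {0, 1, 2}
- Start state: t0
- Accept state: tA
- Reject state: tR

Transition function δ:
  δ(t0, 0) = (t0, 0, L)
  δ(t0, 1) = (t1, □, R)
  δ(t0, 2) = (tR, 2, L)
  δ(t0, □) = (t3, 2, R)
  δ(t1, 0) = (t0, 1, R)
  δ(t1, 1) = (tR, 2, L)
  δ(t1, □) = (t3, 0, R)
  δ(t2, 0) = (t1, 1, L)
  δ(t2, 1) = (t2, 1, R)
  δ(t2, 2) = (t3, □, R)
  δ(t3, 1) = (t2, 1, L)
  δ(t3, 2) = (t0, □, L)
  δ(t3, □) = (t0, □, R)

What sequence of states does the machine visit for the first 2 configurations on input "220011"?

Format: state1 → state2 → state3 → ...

Execution trace:
Initial: [t0]220011
Step 1: δ(t0, 2) = (tR, 2, L) → [tR]□220011

The machine reaches the reject state tR and halts.

State sequence: t0 → tR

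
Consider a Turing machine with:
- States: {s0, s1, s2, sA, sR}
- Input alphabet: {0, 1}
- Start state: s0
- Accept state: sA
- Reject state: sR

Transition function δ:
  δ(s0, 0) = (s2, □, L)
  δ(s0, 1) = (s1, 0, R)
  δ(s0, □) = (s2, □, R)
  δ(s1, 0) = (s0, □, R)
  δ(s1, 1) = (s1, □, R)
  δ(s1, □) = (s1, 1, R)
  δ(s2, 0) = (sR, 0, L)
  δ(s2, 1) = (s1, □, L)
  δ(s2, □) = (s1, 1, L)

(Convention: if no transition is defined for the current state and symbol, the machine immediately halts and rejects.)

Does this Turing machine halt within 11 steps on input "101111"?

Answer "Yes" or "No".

Execution trace:
Initial: [s0]101111
Step 1: δ(s0, 1) = (s1, 0, R) → 0[s1]01111
Step 2: δ(s1, 0) = (s0, □, R) → 0□[s0]1111
Step 3: δ(s0, 1) = (s1, 0, R) → 0□0[s1]111
Step 4: δ(s1, 1) = (s1, □, R) → 0□0□[s1]11
Step 5: δ(s1, 1) = (s1, □, R) → 0□0□□[s1]1
Step 6: δ(s1, 1) = (s1, □, R) → 0□0□□□[s1]□
Step 7: δ(s1, □) = (s1, 1, R) → 0□0□□□1[s1]□
Step 8: δ(s1, □) = (s1, 1, R) → 0□0□□□11[s1]□
Step 9: δ(s1, □) = (s1, 1, R) → 0□0□□□111[s1]□
Step 10: δ(s1, □) = (s1, 1, R) → 0□0□□□1111[s1]□
Step 11: δ(s1, □) = (s1, 1, R) → 0□0□□□11111[s1]□

The machine has not reached a halting state after 11 steps.
The machine did not halt within the 11-step bound.

Answer: No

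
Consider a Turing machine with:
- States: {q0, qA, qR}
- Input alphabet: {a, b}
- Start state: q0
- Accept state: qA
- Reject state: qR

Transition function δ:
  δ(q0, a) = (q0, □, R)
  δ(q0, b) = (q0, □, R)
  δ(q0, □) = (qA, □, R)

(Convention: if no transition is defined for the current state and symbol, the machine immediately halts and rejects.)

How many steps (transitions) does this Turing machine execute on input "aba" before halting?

Execution trace:
Initial: [q0]aba
Step 1: δ(q0, a) = (q0, □, R) → □[q0]ba
Step 2: δ(q0, b) = (q0, □, R) → □□[q0]a
Step 3: δ(q0, a) = (q0, □, R) → □□□[q0]□
Step 4: δ(q0, □) = (qA, □, R) → □□□□[qA]□

The machine reaches the accept state qA and halts.

The machine executed 4 steps before halting.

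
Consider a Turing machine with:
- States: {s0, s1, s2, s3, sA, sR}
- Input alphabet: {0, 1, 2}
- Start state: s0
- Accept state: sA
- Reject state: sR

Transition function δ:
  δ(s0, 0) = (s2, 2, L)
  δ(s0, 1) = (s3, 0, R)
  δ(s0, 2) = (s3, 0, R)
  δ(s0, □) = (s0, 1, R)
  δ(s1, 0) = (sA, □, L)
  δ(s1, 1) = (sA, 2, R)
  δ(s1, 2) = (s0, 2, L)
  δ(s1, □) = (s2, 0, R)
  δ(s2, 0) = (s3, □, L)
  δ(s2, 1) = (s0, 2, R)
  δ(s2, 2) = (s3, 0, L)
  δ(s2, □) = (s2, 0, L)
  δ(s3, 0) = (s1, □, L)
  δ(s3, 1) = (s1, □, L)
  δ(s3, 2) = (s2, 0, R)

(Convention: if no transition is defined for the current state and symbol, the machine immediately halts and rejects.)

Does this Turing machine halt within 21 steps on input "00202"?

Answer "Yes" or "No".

Execution trace:
Initial: [s0]00202
Step 1: δ(s0, 0) = (s2, 2, L) → [s2]□20202
Step 2: δ(s2, □) = (s2, 0, L) → [s2]□020202
Step 3: δ(s2, □) = (s2, 0, L) → [s2]□0020202
Step 4: δ(s2, □) = (s2, 0, L) → [s2]□00020202
Step 5: δ(s2, □) = (s2, 0, L) → [s2]□000020202
Step 6: δ(s2, □) = (s2, 0, L) → [s2]□0000020202
Step 7: δ(s2, □) = (s2, 0, L) → [s2]□00000020202
Step 8: δ(s2, □) = (s2, 0, L) → [s2]□000000020202
Step 9: δ(s2, □) = (s2, 0, L) → [s2]□0000000020202
Step 10: δ(s2, □) = (s2, 0, L) → [s2]□00000000020202
Step 11: δ(s2, □) = (s2, 0, L) → [s2]□000000000020202
Step 12: δ(s2, □) = (s2, 0, L) → [s2]□0000000000020202
Step 13: δ(s2, □) = (s2, 0, L) → [s2]□00000000000020202
Step 14: δ(s2, □) = (s2, 0, L) → [s2]□000000000000020202
Step 15: δ(s2, □) = (s2, 0, L) → [s2]□0000000000000020202
Step 16: δ(s2, □) = (s2, 0, L) → [s2]□00000000000000020202
Step 17: δ(s2, □) = (s2, 0, L) → [s2]□000000000000000020202
Step 18: δ(s2, □) = (s2, 0, L) → [s2]□0000000000000000020202
Step 19: δ(s2, □) = (s2, 0, L) → [s2]□00000000000000000020202
Step 20: δ(s2, □) = (s2, 0, L) → [s2]□000000000000000000020202
Step 21: δ(s2, □) = (s2, 0, L) → [s2]□0000000000000000000020202

The machine has not reached a halting state after 21 steps.
The machine did not halt within the 21-step bound.

Answer: No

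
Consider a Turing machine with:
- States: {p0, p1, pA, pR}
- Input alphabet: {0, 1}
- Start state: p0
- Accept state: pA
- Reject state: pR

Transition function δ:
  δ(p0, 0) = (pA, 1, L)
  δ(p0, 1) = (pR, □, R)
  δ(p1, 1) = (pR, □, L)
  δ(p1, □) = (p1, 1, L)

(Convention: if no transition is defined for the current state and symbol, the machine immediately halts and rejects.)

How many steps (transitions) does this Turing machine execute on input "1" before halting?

Execution trace:
Initial: [p0]1
Step 1: δ(p0, 1) = (pR, □, R) → □[pR]□

The machine reaches the reject state pR and halts.

The machine executed 1 step before halting.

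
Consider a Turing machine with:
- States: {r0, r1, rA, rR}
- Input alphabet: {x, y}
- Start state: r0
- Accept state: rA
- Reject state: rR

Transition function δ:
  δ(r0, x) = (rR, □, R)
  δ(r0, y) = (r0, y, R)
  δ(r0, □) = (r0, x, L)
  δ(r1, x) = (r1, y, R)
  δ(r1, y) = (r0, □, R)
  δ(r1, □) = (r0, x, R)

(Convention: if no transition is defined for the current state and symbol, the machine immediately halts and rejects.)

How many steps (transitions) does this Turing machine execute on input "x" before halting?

Execution trace:
Initial: [r0]x
Step 1: δ(r0, x) = (rR, □, R) → □[rR]□

The machine reaches the reject state rR and halts.

The machine executed 1 step before halting.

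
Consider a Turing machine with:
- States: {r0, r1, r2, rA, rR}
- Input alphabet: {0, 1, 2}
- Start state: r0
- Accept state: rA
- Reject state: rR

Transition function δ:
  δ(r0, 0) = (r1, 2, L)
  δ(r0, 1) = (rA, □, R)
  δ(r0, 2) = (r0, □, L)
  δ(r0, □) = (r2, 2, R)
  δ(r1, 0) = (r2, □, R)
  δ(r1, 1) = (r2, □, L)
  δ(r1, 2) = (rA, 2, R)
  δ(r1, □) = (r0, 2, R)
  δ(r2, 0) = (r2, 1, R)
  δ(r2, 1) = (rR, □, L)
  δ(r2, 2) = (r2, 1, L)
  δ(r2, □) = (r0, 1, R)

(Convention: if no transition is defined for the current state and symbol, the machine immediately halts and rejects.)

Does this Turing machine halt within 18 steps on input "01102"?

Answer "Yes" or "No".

Execution trace:
Initial: [r0]01102
Step 1: δ(r0, 0) = (r1, 2, L) → [r1]□21102
Step 2: δ(r1, □) = (r0, 2, R) → 2[r0]21102
Step 3: δ(r0, 2) = (r0, □, L) → [r0]2□1102
Step 4: δ(r0, 2) = (r0, □, L) → [r0]□□□1102
Step 5: δ(r0, □) = (r2, 2, R) → 2[r2]□□1102
Step 6: δ(r2, □) = (r0, 1, R) → 21[r0]□1102
Step 7: δ(r0, □) = (r2, 2, R) → 212[r2]1102
Step 8: δ(r2, 1) = (rR, □, L) → 21[rR]2□102

The machine reaches the reject state rR and halts.
The machine halted after 8 steps (within the 18-step bound).

Answer: Yes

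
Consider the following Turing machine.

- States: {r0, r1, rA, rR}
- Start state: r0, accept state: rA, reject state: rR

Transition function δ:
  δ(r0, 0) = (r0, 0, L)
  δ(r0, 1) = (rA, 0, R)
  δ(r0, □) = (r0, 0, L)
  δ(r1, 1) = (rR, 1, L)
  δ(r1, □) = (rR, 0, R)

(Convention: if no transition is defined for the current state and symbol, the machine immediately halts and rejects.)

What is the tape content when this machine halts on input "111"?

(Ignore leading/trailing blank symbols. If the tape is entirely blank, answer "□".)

Execution trace:
Initial: [r0]111
Step 1: δ(r0, 1) = (rA, 0, R) → 0[rA]11

The machine reaches the accept state rA and halts.

Final tape (ignoring leading/trailing blanks): 011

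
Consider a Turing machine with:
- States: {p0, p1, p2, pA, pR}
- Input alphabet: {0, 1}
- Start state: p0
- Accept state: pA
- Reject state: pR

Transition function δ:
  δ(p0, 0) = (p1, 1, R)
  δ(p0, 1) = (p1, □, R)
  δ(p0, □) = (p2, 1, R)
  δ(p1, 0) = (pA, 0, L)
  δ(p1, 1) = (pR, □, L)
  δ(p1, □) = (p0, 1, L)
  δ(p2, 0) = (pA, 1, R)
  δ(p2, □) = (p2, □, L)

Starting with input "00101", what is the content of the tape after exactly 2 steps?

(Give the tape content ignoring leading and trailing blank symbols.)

Execution trace:
Initial: [p0]00101
Step 1: δ(p0, 0) = (p1, 1, R) → 1[p1]0101
Step 2: δ(p1, 0) = (pA, 0, L) → [pA]10101

The machine reaches the accept state pA and halts.

After 2 steps, the tape (ignoring leading/trailing blanks) is: 10101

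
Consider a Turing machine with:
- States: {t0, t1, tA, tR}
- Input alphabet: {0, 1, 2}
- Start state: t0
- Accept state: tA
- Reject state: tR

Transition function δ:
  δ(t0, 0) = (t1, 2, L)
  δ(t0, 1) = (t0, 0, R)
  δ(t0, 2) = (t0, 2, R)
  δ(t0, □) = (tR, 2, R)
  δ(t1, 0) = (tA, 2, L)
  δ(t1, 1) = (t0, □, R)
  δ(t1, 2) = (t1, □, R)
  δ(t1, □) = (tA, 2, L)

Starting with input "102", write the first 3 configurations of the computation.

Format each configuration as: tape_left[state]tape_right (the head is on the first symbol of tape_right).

Transitions applied:
Step 1: δ(t0, 1) = (t0, 0, R)
Step 2: δ(t0, 0) = (t1, 2, L)

The first 3 configurations are:
[t0]102 ⊢ 0[t0]02 ⊢ [t1]022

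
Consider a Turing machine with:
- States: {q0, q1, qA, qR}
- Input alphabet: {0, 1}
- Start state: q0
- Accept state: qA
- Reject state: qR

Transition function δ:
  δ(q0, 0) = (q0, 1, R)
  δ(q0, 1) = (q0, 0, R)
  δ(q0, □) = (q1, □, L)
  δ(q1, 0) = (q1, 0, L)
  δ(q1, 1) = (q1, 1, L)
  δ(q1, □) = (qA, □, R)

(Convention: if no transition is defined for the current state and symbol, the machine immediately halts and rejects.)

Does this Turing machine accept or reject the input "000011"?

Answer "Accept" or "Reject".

Execution trace:
Initial: [q0]000011
Step 1: δ(q0, 0) = (q0, 1, R) → 1[q0]00011
Step 2: δ(q0, 0) = (q0, 1, R) → 11[q0]0011
Step 3: δ(q0, 0) = (q0, 1, R) → 111[q0]011
Step 4: δ(q0, 0) = (q0, 1, R) → 1111[q0]11
Step 5: δ(q0, 1) = (q0, 0, R) → 11110[q0]1
Step 6: δ(q0, 1) = (q0, 0, R) → 111100[q0]□
Step 7: δ(q0, □) = (q1, □, L) → 11110[q1]0□
Step 8: δ(q1, 0) = (q1, 0, L) → 1111[q1]00□
Step 9: δ(q1, 0) = (q1, 0, L) → 111[q1]100□
Step 10: δ(q1, 1) = (q1, 1, L) → 11[q1]1100□
Step 11: δ(q1, 1) = (q1, 1, L) → 1[q1]11100□
Step 12: δ(q1, 1) = (q1, 1, L) → [q1]111100□
Step 13: δ(q1, 1) = (q1, 1, L) → [q1]□111100□
Step 14: δ(q1, □) = (qA, □, R) → □[qA]111100□

The machine reaches the accept state qA and halts.

Answer: Accept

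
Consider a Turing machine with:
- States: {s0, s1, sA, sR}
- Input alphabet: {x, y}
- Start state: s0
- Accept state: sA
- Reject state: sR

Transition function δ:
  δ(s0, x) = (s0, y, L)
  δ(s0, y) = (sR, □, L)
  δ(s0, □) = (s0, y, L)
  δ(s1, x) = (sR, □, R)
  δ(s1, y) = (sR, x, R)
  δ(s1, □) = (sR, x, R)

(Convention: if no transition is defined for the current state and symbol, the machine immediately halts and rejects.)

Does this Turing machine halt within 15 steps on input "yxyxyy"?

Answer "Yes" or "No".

Execution trace:
Initial: [s0]yxyxyy
Step 1: δ(s0, y) = (sR, □, L) → [sR]□□xyxyy

The machine reaches the reject state sR and halts.
The machine halted after 1 step (within the 15-step bound).

Answer: Yes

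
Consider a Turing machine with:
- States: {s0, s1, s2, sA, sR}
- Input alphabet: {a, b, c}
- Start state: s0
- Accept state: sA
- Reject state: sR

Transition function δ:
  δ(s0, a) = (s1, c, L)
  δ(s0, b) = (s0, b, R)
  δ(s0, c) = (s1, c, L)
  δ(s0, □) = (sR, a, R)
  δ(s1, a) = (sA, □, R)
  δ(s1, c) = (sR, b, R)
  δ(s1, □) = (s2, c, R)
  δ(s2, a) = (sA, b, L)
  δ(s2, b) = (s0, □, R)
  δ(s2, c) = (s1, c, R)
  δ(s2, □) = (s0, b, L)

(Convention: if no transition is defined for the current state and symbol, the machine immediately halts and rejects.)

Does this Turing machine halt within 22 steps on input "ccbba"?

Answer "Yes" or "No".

Execution trace:
Initial: [s0]ccbba
Step 1: δ(s0, c) = (s1, c, L) → [s1]□ccbba
Step 2: δ(s1, □) = (s2, c, R) → c[s2]ccbba
Step 3: δ(s2, c) = (s1, c, R) → cc[s1]cbba
Step 4: δ(s1, c) = (sR, b, R) → ccb[sR]bba

The machine reaches the reject state sR and halts.
The machine halted after 4 steps (within the 22-step bound).

Answer: Yes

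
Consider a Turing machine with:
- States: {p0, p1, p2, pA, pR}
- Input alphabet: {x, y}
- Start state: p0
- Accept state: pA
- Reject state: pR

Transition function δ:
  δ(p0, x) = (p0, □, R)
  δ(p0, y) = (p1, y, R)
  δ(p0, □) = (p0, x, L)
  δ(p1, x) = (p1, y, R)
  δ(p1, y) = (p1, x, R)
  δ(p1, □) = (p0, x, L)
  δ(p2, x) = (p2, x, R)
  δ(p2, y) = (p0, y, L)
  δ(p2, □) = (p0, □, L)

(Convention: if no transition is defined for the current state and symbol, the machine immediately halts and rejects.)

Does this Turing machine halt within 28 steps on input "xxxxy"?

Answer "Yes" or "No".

Execution trace:
Initial: [p0]xxxxy
Step 1: δ(p0, x) = (p0, □, R) → □[p0]xxxy
Step 2: δ(p0, x) = (p0, □, R) → □□[p0]xxy
Step 3: δ(p0, x) = (p0, □, R) → □□□[p0]xy
Step 4: δ(p0, x) = (p0, □, R) → □□□□[p0]y
Step 5: δ(p0, y) = (p1, y, R) → □□□□y[p1]□
Step 6: δ(p1, □) = (p0, x, L) → □□□□[p0]yx
Step 7: δ(p0, y) = (p1, y, R) → □□□□y[p1]x
Step 8: δ(p1, x) = (p1, y, R) → □□□□yy[p1]□
Step 9: δ(p1, □) = (p0, x, L) → □□□□y[p0]yx
Step 10: δ(p0, y) = (p1, y, R) → □□□□yy[p1]x
Step 11: δ(p1, x) = (p1, y, R) → □□□□yyy[p1]□
Step 12: δ(p1, □) = (p0, x, L) → □□□□yy[p0]yx
Step 13: δ(p0, y) = (p1, y, R) → □□□□yyy[p1]x
Step 14: δ(p1, x) = (p1, y, R) → □□□□yyyy[p1]□
Step 15: δ(p1, □) = (p0, x, L) → □□□□yyy[p0]yx
Step 16: δ(p0, y) = (p1, y, R) → □□□□yyyy[p1]x
Step 17: δ(p1, x) = (p1, y, R) → □□□□yyyyy[p1]□
Step 18: δ(p1, □) = (p0, x, L) → □□□□yyyy[p0]yx
Step 19: δ(p0, y) = (p1, y, R) → □□□□yyyyy[p1]x
Step 20: δ(p1, x) = (p1, y, R) → □□□□yyyyyy[p1]□
Step 21: δ(p1, □) = (p0, x, L) → □□□□yyyyy[p0]yx
Step 22: δ(p0, y) = (p1, y, R) → □□□□yyyyyy[p1]x
Step 23: δ(p1, x) = (p1, y, R) → □□□□yyyyyyy[p1]□
Step 24: δ(p1, □) = (p0, x, L) → □□□□yyyyyy[p0]yx
Step 25: δ(p0, y) = (p1, y, R) → □□□□yyyyyyy[p1]x
Step 26: δ(p1, x) = (p1, y, R) → □□□□yyyyyyyy[p1]□
Step 27: δ(p1, □) = (p0, x, L) → □□□□yyyyyyy[p0]yx
Step 28: δ(p0, y) = (p1, y, R) → □□□□yyyyyyyy[p1]x

The machine has not reached a halting state after 28 steps.
The machine did not halt within the 28-step bound.

Answer: No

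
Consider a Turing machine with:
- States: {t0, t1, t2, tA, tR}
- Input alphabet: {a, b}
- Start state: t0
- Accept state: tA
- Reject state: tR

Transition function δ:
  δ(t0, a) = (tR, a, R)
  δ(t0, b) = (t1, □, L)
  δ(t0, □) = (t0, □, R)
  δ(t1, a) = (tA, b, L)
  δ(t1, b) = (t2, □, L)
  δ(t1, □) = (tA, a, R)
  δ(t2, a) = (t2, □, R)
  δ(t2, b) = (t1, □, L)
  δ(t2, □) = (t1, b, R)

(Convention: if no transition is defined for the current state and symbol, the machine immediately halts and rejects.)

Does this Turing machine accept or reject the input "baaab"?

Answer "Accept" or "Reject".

Execution trace:
Initial: [t0]baaab
Step 1: δ(t0, b) = (t1, □, L) → [t1]□□aaab
Step 2: δ(t1, □) = (tA, a, R) → a[tA]□aaab

The machine reaches the accept state tA and halts.

Answer: Accept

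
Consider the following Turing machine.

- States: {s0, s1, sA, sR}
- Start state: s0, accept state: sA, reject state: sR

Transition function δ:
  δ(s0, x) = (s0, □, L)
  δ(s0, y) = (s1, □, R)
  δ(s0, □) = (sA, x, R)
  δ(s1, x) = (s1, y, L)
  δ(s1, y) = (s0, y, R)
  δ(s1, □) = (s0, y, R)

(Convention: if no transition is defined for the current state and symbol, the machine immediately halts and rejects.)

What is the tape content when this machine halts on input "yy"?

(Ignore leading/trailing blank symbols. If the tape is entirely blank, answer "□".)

Execution trace:
Initial: [s0]yy
Step 1: δ(s0, y) = (s1, □, R) → □[s1]y
Step 2: δ(s1, y) = (s0, y, R) → □y[s0]□
Step 3: δ(s0, □) = (sA, x, R) → □yx[sA]□

The machine reaches the accept state sA and halts.

Final tape (ignoring leading/trailing blanks): yx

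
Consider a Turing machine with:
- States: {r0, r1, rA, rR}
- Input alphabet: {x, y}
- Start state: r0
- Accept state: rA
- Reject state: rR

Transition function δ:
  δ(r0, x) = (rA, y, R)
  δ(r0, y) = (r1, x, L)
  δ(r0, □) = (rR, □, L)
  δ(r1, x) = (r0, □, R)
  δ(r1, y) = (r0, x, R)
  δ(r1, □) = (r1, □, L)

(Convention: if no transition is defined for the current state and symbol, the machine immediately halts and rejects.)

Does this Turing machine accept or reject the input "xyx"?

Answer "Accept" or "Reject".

Execution trace:
Initial: [r0]xyx
Step 1: δ(r0, x) = (rA, y, R) → y[rA]yx

The machine reaches the accept state rA and halts.

Answer: Accept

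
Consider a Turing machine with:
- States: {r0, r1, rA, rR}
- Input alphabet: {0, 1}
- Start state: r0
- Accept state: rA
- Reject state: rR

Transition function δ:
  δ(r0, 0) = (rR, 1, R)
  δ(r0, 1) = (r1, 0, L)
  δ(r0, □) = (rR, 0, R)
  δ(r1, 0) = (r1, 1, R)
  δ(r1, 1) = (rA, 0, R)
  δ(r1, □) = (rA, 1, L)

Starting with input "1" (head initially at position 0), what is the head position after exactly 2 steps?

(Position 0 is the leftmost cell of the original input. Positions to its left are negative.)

Execution trace (head position shown):
Step 0: [r0]1  (head at position 0)
Step 1: move left → [r1]□0  (head at position -1)
Step 2: move left → [rA]□10  (head at position -2)

After 2 steps, the head is at position -2.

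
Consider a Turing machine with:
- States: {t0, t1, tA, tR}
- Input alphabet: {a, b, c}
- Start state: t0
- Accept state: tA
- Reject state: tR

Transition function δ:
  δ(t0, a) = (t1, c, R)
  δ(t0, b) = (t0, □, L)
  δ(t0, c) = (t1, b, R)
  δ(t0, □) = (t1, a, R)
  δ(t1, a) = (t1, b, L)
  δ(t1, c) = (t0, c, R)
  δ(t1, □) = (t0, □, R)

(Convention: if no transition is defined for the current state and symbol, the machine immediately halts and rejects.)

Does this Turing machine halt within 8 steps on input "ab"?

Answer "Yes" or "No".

Execution trace:
Initial: [t0]ab
Step 1: δ(t0, a) = (t1, c, R) → c[t1]b

No transition is defined for δ(t1, b). By convention the machine halts and rejects.
The machine halted after 1 step (within the 8-step bound).

Answer: Yes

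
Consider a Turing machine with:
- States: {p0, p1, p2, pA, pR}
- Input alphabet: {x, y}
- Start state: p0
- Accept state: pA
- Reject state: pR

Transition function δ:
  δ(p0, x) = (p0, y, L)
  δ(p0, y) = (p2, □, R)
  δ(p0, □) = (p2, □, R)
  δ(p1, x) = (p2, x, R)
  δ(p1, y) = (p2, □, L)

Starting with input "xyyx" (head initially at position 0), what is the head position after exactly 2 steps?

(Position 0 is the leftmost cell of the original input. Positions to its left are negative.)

Execution trace (head position shown):
Step 0: [p0]xyyx  (head at position 0)
Step 1: move left → [p0]□yyyx  (head at position -1)
Step 2: move right → □[p2]yyyx  (head at position 0)

After 2 steps, the head is at position 0.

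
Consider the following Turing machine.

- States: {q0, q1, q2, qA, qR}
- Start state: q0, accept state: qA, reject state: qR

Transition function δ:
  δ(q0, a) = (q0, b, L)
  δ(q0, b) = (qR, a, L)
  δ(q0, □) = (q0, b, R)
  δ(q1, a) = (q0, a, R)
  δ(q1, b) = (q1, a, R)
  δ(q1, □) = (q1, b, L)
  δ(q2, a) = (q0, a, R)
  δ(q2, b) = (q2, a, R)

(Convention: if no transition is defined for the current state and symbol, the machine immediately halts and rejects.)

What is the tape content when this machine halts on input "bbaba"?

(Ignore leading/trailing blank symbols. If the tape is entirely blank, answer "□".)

Execution trace:
Initial: [q0]bbaba
Step 1: δ(q0, b) = (qR, a, L) → [qR]□ababa

The machine reaches the reject state qR and halts.

Final tape (ignoring leading/trailing blanks): ababa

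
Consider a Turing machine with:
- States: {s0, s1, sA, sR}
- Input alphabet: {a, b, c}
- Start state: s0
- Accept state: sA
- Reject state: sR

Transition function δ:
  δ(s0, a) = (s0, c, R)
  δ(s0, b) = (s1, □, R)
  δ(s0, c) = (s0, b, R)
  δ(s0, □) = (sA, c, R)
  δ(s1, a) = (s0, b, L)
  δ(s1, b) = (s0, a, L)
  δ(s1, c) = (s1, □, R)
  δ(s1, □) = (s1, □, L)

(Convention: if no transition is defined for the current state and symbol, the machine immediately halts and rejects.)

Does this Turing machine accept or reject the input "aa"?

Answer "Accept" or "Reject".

Execution trace:
Initial: [s0]aa
Step 1: δ(s0, a) = (s0, c, R) → c[s0]a
Step 2: δ(s0, a) = (s0, c, R) → cc[s0]□
Step 3: δ(s0, □) = (sA, c, R) → ccc[sA]□

The machine reaches the accept state sA and halts.

Answer: Accept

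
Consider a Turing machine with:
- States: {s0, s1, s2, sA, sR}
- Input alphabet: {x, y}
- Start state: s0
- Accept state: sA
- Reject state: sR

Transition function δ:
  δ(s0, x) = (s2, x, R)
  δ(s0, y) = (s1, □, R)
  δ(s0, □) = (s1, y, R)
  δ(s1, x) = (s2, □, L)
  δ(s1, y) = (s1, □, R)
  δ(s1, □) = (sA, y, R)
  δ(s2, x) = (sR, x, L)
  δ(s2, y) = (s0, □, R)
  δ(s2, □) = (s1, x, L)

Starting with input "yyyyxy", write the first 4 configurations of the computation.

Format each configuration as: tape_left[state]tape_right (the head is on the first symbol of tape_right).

Transitions applied:
Step 1: δ(s0, y) = (s1, □, R)
Step 2: δ(s1, y) = (s1, □, R)
Step 3: δ(s1, y) = (s1, □, R)

The first 4 configurations are:
[s0]yyyyxy ⊢ □[s1]yyyxy ⊢ □□[s1]yyxy ⊢ □□□[s1]yxy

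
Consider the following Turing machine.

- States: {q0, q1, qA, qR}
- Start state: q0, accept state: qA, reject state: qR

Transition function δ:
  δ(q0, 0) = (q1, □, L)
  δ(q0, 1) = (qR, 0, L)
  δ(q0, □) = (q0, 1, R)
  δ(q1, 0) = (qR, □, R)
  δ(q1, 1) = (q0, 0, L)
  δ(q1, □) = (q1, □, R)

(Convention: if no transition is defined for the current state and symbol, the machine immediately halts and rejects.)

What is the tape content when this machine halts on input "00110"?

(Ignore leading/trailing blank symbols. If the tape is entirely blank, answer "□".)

Execution trace:
Initial: [q0]00110
Step 1: δ(q0, 0) = (q1, □, L) → [q1]□□0110
Step 2: δ(q1, □) = (q1, □, R) → □[q1]□0110
Step 3: δ(q1, □) = (q1, □, R) → □□[q1]0110
Step 4: δ(q1, 0) = (qR, □, R) → □□□[qR]110

The machine reaches the reject state qR and halts.

Final tape (ignoring leading/trailing blanks): 110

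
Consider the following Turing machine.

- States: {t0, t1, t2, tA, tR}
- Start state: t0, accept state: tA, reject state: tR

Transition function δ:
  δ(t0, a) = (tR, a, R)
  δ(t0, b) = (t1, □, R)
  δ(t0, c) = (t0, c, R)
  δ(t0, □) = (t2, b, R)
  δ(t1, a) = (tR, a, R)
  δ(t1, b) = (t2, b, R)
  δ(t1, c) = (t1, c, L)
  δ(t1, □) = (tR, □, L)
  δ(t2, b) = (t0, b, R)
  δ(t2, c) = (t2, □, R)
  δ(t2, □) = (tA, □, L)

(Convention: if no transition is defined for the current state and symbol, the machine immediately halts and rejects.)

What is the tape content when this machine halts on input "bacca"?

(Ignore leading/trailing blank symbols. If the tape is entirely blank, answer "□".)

Execution trace:
Initial: [t0]bacca
Step 1: δ(t0, b) = (t1, □, R) → □[t1]acca
Step 2: δ(t1, a) = (tR, a, R) → □a[tR]cca

The machine reaches the reject state tR and halts.

Final tape (ignoring leading/trailing blanks): acca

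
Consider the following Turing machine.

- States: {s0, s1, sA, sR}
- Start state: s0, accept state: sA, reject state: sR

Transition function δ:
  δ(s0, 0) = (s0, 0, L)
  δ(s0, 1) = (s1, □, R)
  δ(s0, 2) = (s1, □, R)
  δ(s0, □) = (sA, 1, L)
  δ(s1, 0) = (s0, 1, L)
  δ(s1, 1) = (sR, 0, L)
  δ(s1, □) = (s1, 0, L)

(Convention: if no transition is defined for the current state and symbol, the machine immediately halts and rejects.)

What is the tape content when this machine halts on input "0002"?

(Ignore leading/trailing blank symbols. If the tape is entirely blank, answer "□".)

Execution trace:
Initial: [s0]0002
Step 1: δ(s0, 0) = (s0, 0, L) → [s0]□0002
Step 2: δ(s0, □) = (sA, 1, L) → [sA]□10002

The machine reaches the accept state sA and halts.

Final tape (ignoring leading/trailing blanks): 10002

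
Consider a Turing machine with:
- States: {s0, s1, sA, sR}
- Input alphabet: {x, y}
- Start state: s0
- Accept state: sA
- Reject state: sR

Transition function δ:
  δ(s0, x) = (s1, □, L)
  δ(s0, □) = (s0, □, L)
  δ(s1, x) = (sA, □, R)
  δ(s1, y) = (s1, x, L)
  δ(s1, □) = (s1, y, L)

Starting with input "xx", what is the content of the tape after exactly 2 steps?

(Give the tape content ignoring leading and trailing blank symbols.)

Execution trace:
Initial: [s0]xx
Step 1: δ(s0, x) = (s1, □, L) → [s1]□□x
Step 2: δ(s1, □) = (s1, y, L) → [s1]□y□x

After 2 steps, the tape (ignoring leading/trailing blanks) is: y□x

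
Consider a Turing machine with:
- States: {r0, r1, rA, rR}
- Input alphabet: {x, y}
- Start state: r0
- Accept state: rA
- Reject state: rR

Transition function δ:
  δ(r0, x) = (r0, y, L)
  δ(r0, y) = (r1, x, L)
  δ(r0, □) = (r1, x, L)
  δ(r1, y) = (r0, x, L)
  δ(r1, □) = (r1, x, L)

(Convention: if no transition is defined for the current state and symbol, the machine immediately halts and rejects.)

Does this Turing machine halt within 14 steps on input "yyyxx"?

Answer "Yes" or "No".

Execution trace:
Initial: [r0]yyyxx
Step 1: δ(r0, y) = (r1, x, L) → [r1]□xyyxx
Step 2: δ(r1, □) = (r1, x, L) → [r1]□xxyyxx
Step 3: δ(r1, □) = (r1, x, L) → [r1]□xxxyyxx
Step 4: δ(r1, □) = (r1, x, L) → [r1]□xxxxyyxx
Step 5: δ(r1, □) = (r1, x, L) → [r1]□xxxxxyyxx
Step 6: δ(r1, □) = (r1, x, L) → [r1]□xxxxxxyyxx
Step 7: δ(r1, □) = (r1, x, L) → [r1]□xxxxxxxyyxx
Step 8: δ(r1, □) = (r1, x, L) → [r1]□xxxxxxxxyyxx
Step 9: δ(r1, □) = (r1, x, L) → [r1]□xxxxxxxxxyyxx
Step 10: δ(r1, □) = (r1, x, L) → [r1]□xxxxxxxxxxyyxx
Step 11: δ(r1, □) = (r1, x, L) → [r1]□xxxxxxxxxxxyyxx
Step 12: δ(r1, □) = (r1, x, L) → [r1]□xxxxxxxxxxxxyyxx
Step 13: δ(r1, □) = (r1, x, L) → [r1]□xxxxxxxxxxxxxyyxx
Step 14: δ(r1, □) = (r1, x, L) → [r1]□xxxxxxxxxxxxxxyyxx

The machine has not reached a halting state after 14 steps.
The machine did not halt within the 14-step bound.

Answer: No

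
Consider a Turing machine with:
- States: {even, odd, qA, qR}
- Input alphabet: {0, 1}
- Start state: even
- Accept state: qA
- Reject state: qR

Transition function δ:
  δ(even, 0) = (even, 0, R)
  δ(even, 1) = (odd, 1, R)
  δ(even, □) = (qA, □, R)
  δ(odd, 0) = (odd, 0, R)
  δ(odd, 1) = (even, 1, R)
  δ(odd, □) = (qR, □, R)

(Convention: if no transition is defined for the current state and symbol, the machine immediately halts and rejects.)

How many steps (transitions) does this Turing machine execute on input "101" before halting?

Execution trace:
Initial: [even]101
Step 1: δ(even, 1) = (odd, 1, R) → 1[odd]01
Step 2: δ(odd, 0) = (odd, 0, R) → 10[odd]1
Step 3: δ(odd, 1) = (even, 1, R) → 101[even]□
Step 4: δ(even, □) = (qA, □, R) → 101□[qA]□

The machine reaches the accept state qA and halts.

The machine executed 4 steps before halting.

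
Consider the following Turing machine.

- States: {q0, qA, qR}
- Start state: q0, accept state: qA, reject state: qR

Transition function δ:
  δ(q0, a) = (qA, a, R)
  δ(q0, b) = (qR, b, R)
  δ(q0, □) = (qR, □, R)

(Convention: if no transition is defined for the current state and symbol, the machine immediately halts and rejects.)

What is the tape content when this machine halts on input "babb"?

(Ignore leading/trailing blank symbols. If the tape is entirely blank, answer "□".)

Execution trace:
Initial: [q0]babb
Step 1: δ(q0, b) = (qR, b, R) → b[qR]abb

The machine reaches the reject state qR and halts.

Final tape (ignoring leading/trailing blanks): babb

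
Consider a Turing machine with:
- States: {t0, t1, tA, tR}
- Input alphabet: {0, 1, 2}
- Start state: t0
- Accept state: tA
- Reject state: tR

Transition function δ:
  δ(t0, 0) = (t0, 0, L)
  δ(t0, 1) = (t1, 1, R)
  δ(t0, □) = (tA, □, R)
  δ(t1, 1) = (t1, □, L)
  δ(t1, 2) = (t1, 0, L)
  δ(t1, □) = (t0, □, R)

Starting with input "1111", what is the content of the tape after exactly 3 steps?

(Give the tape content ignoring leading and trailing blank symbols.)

Execution trace:
Initial: [t0]1111
Step 1: δ(t0, 1) = (t1, 1, R) → 1[t1]111
Step 2: δ(t1, 1) = (t1, □, L) → [t1]1□11
Step 3: δ(t1, 1) = (t1, □, L) → [t1]□□□11

After 3 steps, the tape (ignoring leading/trailing blanks) is: 11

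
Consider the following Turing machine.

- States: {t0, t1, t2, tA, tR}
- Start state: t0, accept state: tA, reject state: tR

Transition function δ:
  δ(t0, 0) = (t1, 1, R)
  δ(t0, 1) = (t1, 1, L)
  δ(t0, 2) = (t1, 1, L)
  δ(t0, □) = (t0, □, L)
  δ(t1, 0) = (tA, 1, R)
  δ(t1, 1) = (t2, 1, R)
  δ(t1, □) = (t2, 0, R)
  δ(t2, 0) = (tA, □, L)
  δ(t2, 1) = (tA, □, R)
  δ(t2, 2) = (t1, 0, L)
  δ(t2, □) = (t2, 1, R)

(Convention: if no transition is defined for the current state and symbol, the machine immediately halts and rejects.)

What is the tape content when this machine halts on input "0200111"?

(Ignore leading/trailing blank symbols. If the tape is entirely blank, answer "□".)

Execution trace:
Initial: [t0]0200111
Step 1: δ(t0, 0) = (t1, 1, R) → 1[t1]200111

No transition is defined for δ(t1, 2). By convention the machine halts and rejects.

Final tape (ignoring leading/trailing blanks): 1200111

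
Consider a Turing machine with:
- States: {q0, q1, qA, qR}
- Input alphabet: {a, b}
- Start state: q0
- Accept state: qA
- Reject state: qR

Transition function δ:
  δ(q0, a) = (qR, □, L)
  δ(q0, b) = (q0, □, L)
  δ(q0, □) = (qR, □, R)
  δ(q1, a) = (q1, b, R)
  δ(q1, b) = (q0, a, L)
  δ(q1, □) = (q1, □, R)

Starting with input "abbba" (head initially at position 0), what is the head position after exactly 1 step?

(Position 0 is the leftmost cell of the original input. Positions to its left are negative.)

Execution trace (head position shown):
Step 0: [q0]abbba  (head at position 0)
Step 1: move left → [qR]□□bbba  (head at position -1)

After 1 step, the head is at position -1.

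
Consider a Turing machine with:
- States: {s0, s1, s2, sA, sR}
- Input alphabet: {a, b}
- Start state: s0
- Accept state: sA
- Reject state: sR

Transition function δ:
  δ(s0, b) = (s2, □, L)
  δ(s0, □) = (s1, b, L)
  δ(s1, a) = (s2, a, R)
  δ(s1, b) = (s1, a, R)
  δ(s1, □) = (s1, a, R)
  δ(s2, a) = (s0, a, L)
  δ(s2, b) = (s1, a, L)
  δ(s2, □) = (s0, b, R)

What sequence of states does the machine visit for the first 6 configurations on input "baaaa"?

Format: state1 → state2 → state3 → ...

Execution trace:
Initial: [s0]baaaa
Step 1: δ(s0, b) = (s2, □, L) → [s2]□□aaaa
Step 2: δ(s2, □) = (s0, b, R) → b[s0]□aaaa
Step 3: δ(s0, □) = (s1, b, L) → [s1]bbaaaa
Step 4: δ(s1, b) = (s1, a, R) → a[s1]baaaa
Step 5: δ(s1, b) = (s1, a, R) → aa[s1]aaaa

State sequence: s0 → s2 → s0 → s1 → s1 → s1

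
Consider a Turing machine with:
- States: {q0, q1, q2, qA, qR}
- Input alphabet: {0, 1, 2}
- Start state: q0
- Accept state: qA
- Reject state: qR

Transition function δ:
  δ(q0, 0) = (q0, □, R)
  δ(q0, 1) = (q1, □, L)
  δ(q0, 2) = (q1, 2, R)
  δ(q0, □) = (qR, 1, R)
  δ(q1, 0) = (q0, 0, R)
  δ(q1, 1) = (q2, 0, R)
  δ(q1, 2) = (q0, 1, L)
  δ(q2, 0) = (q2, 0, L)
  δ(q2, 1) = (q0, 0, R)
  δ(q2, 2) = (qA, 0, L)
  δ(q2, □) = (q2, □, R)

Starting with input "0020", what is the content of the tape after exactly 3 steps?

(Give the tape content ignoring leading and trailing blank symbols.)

Execution trace:
Initial: [q0]0020
Step 1: δ(q0, 0) = (q0, □, R) → □[q0]020
Step 2: δ(q0, 0) = (q0, □, R) → □□[q0]20
Step 3: δ(q0, 2) = (q1, 2, R) → □□2[q1]0

After 3 steps, the tape (ignoring leading/trailing blanks) is: 20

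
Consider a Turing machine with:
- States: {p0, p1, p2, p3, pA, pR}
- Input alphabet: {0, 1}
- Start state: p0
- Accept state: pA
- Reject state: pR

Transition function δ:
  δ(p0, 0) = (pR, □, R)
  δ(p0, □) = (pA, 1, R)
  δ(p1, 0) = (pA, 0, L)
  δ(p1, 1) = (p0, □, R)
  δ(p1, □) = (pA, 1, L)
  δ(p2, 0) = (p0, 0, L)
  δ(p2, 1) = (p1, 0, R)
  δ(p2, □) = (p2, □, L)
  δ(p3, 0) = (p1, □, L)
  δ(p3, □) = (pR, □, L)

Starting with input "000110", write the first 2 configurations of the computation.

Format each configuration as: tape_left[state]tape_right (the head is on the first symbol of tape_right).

Transitions applied:
Step 1: δ(p0, 0) = (pR, □, R)

The first 2 configurations are:
[p0]000110 ⊢ □[pR]00110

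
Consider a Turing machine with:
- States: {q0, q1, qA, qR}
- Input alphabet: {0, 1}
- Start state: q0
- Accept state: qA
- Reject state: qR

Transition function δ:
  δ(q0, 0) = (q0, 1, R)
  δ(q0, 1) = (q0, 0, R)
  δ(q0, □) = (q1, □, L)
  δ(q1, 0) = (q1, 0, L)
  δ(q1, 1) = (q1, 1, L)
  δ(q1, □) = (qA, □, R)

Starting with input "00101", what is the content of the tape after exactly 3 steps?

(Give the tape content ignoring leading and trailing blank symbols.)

Execution trace:
Initial: [q0]00101
Step 1: δ(q0, 0) = (q0, 1, R) → 1[q0]0101
Step 2: δ(q0, 0) = (q0, 1, R) → 11[q0]101
Step 3: δ(q0, 1) = (q0, 0, R) → 110[q0]01

After 3 steps, the tape (ignoring leading/trailing blanks) is: 11001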